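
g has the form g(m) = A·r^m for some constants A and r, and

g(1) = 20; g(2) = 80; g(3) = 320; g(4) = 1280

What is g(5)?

5120

Consecutive ratio: 80/20 = 4, and 320/80 = 4, so r = 4.
Then A·4^1 = 20 gives A = 5, and g(m) = 5·4^m.
g(5) = 5·4^5 = 5120.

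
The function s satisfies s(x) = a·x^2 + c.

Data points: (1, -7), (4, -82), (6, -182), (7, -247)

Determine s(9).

From s(1) = -7 and s(4) = -82: 1a + c = -7 and 16a + c = -82.
Subtracting: 15a = -75, so a = -5; then c = -7 − (-5)·1 = -2.
So s(x) = -5x² − 2, and s(9) = -407.

-407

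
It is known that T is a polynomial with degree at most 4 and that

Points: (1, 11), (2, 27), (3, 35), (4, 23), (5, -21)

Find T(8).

-465

First differences: 16, 8, -12, -44. Second differences: -8, -20, -32. Third differences: -12, -12.
Level-3 differences are constant, so T has degree 3.
Fitting a degree-3 polynomial gives T(k) = -2k³ + 8k² + 6k - 1.
Then T(8) = -465.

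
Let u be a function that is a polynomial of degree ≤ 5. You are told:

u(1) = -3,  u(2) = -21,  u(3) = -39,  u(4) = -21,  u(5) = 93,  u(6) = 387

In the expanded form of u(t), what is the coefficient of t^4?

First differences: -18, -18, 18, 114, 294. Second differences: 0, 36, 96, 180. Third differences: 36, 60, 84. Fourth differences: 24, 24.
Level-4 differences are constant, so u has degree 4.
Fitting a degree-4 polynomial gives u(t) = t^4 - 4t³ - t² - 2t + 3.
The coefficient of t^4 is 1.

1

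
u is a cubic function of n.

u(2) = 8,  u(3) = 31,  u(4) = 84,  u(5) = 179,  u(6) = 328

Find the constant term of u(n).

4

First differences: 23, 53, 95, 149. Second differences: 30, 42, 54. Third differences: 12, 12.
Level-3 differences are constant, so u has degree 3.
Fitting a degree-3 polynomial gives u(n) = 2n³ - 3n² + 4.
The constant term is u(0) = 4.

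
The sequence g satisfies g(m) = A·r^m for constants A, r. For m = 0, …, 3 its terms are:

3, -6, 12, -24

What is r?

Consecutive ratio: -6/3 = -2, and 12/(-6) = -2, so r = -2.
Then A·(-2)^0 = 3 gives A = 3, and g(m) = 3·(-2)^m.

-2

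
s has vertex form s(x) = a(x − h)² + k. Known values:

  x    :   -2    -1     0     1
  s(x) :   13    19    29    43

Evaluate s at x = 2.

First differences 6, 10, 14; second difference 4 = 2a, so a = 2.
Expanding, the x-coefficient is −2ah = -4h; matching it to the data gives h = -3, and then k = 11.
So s(x) = 2(x + 3)² + 11.
s(2) = 2·5² + 11 = 61.

61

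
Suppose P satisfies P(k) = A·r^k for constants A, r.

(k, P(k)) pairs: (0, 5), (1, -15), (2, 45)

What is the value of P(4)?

Consecutive ratio: -15/5 = -3, and 45/(-15) = -3, so r = -3.
Then A·(-3)^0 = 5 gives A = 5, and P(k) = 5·(-3)^k.
P(4) = 5·(-3)^4 = 405.

405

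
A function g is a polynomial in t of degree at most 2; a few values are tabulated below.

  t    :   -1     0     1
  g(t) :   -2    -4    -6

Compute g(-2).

0

Write g(t) = at² + bt + c; the 3 given values yield a linear system in the 3 coefficients.
Solving, the leading coefficient vanishes, and g(t) = -2t - 4.
Then g(-2) = 0.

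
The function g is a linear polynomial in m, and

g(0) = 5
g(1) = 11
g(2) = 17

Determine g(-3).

Write g(m) = am + b; the 3 given values yield a linear system in the 2 coefficients.
Solving, g(m) = 6m + 5.
Then g(-3) = -13.

-13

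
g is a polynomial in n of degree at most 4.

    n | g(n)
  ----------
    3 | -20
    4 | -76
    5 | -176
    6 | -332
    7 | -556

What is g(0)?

Write g(n) = an^4 + bn³ + cn² + dn + e; the 5 given values yield a linear system in the 5 coefficients.
Solving, the leading coefficient vanishes, and g(n) = -2n³ + 2n² + 4n + 4.
The constant term is g(0) = 4.

4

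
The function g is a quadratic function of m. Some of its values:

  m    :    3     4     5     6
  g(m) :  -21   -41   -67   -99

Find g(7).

-137

First differences: -20, -26, -32. Second differences: -6, -6.
Level-2 differences are constant, so g has degree 2.
Fitting a degree-2 polynomial gives g(m) = -3m² + m + 3.
Then g(7) = -137.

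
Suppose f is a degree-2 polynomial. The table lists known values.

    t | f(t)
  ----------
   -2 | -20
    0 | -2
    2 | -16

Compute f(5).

Write f(t) = at² + bt + c; the 3 given values yield a linear system in the 3 coefficients.
Solving, f(t) = -4t² + t - 2.
Then f(5) = -97.

-97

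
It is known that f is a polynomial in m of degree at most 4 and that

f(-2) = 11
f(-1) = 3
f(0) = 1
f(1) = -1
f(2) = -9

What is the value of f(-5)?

First differences: -8, -2, -2, -8. Second differences: 6, 0, -6. Third differences: -6, -6.
Level-3 differences are constant, so f has degree 3.
Fitting a degree-3 polynomial gives f(m) = -m³ - m + 1.
Then f(-5) = 131.

131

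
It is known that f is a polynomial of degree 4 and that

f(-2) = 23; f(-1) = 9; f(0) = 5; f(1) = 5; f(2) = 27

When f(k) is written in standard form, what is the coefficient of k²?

1

Write f(k) = ak^4 + bk³ + ck² + dk + e; the 5 given values yield a linear system in the 5 coefficients.
Solving, f(k) = k^4 + k³ + k² - 3k + 5.
The coefficient of k² is 1.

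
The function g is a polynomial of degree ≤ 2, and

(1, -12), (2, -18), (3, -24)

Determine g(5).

-36

First differences: -6, -6.
Level-1 differences are constant, so g has degree 1.
Fitting a degree-1 polynomial gives g(t) = -6t - 6.
Then g(5) = -36.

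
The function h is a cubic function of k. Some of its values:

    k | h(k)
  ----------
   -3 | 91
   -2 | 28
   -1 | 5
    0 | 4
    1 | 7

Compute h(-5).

Write h(k) = ak³ + bk² + ck + d; the 5 given values yield a linear system in the 4 coefficients.
Solving, h(k) = -3k³ + 2k² + 4k + 4.
Then h(-5) = 409.

409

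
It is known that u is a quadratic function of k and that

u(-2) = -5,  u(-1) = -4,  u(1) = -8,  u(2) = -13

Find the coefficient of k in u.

Write u(k) = ak² + bk + c; the 4 given values yield a linear system in the 3 coefficients.
Solving, u(k) = -k² - 2k - 5.
The coefficient of k is -2.

-2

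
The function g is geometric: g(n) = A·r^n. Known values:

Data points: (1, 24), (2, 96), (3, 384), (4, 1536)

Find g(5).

Consecutive ratio: 96/24 = 4, and 384/96 = 4, so r = 4.
Then A·4^1 = 24 gives A = 6, and g(n) = 6·4^n.
g(5) = 6·4^5 = 6144.

6144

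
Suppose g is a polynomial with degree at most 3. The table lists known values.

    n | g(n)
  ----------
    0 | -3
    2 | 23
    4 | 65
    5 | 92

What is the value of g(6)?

Write g(n) = an³ + bn² + cn + d; the 4 given values yield a linear system in the 4 coefficients.
Solving, the leading coefficient vanishes, and g(n) = 2n² + 9n - 3.
Then g(6) = 123.

123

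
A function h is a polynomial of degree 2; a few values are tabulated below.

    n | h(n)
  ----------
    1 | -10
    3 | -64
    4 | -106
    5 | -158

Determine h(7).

-292

Write h(n) = an² + bn + c; the 4 given values yield a linear system in the 3 coefficients.
Solving, h(n) = -5n² - 7n + 2.
Then h(7) = -292.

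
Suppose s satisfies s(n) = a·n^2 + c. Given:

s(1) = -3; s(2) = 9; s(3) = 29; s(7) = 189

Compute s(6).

137

From s(1) = -3 and s(2) = 9: 1a + c = -3 and 4a + c = 9.
Subtracting: 3a = 12, so a = 4; then c = -3 − 4·1 = -7.
So s(n) = 4n² − 7, and s(6) = 137.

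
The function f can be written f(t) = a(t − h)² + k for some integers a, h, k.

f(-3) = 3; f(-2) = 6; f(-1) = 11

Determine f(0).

First differences 3, 5; second difference 2 = 2a, so a = 1.
Expanding, the t-coefficient is −2ah = -2h; matching it to the data gives h = -4, and then k = 2.
So f(t) = 1(t + 4)² + 2.
f(0) = 1·4² + 2 = 18.

18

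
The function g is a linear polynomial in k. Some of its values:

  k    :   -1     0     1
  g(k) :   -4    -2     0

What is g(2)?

2

First differences: 2, 2.
Level-1 differences are constant, so g has degree 1.
Extending the table by one column gives the next first difference 2, so g(2) = 0 + 2 = 2.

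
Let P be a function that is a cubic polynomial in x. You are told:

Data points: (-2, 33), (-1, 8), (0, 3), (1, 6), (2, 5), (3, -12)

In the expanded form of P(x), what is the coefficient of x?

Write P(x) = ax³ + bx² + cx + d; the 6 given values yield a linear system in the 4 coefficients.
Solving, P(x) = -2x³ + 4x² + x + 3.
The coefficient of x is 1.

1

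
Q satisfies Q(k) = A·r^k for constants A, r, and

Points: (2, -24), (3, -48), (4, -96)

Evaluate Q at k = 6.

Consecutive ratio: -48/(-24) = 2, and -96/(-48) = 2, so r = 2.
Then A·2^2 = -24 gives A = -6, and Q(k) = -6·2^k.
Q(6) = -6·2^6 = -384.

-384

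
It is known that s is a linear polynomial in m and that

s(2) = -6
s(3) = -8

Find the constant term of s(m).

Write s(m) = am + b; the 2 given values yield a linear system in the 2 coefficients.
Solving, s(m) = -2m - 2.
The constant term is s(0) = -2.

-2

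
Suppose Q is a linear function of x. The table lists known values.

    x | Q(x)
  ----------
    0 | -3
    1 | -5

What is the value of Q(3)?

-9

Write Q(x) = ax + b; the 2 given values yield a linear system in the 2 coefficients.
Solving, Q(x) = -2x - 3.
Then Q(3) = -9.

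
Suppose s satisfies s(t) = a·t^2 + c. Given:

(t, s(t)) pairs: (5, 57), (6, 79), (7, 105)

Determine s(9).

From s(5) = 57 and s(6) = 79: 25a + c = 57 and 36a + c = 79.
Subtracting: 11a = 22, so a = 2; then c = 57 − 2·25 = 7.
So s(t) = 2t² + 7, and s(9) = 169.

169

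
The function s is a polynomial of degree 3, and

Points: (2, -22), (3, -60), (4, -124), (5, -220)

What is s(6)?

-354

Write s(k) = ak³ + bk² + ck + d; the 4 given values yield a linear system in the 4 coefficients.
Solving, s(k) = -k³ - 4k² + k.
Then s(6) = -354.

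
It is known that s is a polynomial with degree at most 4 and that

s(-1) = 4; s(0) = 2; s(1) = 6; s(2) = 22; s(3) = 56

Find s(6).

326

First differences: -2, 4, 16, 34. Second differences: 6, 12, 18. Third differences: 6, 6.
Level-3 differences are constant, so s has degree 3.
Fitting a degree-3 polynomial gives s(t) = t³ + 3t² + 2.
Then s(6) = 326.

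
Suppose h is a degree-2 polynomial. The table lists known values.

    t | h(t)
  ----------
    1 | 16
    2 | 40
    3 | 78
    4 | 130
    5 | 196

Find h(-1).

Write h(t) = at² + bt + c; the 5 given values yield a linear system in the 3 coefficients.
Solving, h(t) = 7t² + 3t + 6.
Then h(-1) = 10.

10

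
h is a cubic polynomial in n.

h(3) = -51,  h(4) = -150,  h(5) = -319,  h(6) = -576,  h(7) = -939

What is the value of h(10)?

Write h(n) = an³ + bn² + cn + d; the 5 given values yield a linear system in the 4 coefficients.
Solving, h(n) = -3n³ + n² + 5n + 6.
Then h(10) = -2844.

-2844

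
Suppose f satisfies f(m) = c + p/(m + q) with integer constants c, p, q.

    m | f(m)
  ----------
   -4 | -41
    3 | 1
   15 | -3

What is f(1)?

(f(m) − c)(m + q) = p for each data point; the three points give a linear system in c and q, then p follows.
Solving: c = -5, q = 3, p = 36, so f(m) = -5 + 36/(m + 3).
Then f(1) = -5 + 36/4 = 4.

4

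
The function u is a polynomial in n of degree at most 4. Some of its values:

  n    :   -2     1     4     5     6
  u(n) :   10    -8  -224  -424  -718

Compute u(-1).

-4

Write u(n) = an^4 + bn³ + cn² + dn + e; the 5 given values yield a linear system in the 5 coefficients.
Solving, the leading coefficient vanishes, and u(n) = -3n³ - 2n² + n - 4.
Then u(-1) = -4.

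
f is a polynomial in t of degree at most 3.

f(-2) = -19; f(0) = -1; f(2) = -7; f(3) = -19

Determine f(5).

-61

Write f(t) = at³ + bt² + ct + d; the 4 given values yield a linear system in the 4 coefficients.
Solving, the leading coefficient vanishes, and f(t) = -3t² + 3t - 1.
Then f(5) = -61.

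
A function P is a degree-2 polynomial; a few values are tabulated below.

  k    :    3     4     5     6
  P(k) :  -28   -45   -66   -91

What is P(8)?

-153

First differences: -17, -21, -25. Second differences: -4, -4.
Level-2 differences are constant, so P has degree 2.
Fitting a degree-2 polynomial gives P(k) = -2k² - 3k - 1.
Then P(8) = -153.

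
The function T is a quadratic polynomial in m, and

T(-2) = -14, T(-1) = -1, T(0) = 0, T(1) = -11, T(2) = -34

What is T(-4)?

-76

First differences: 13, 1, -11, -23. Second differences: -12, -12, -12.
Level-2 differences are constant, so T has degree 2.
Fitting a degree-2 polynomial gives T(m) = -6m² - 5m.
Then T(-4) = -76.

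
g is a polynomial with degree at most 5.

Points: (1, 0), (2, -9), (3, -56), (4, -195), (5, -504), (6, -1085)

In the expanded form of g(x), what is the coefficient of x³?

1

First differences: -9, -47, -139, -309, -581. Second differences: -38, -92, -170, -272. Third differences: -54, -78, -102. Fourth differences: -24, -24.
Level-4 differences are constant, so g has degree 4.
Fitting a degree-4 polynomial gives g(x) = -x^4 + x³ - x + 1.
The coefficient of x³ is 1.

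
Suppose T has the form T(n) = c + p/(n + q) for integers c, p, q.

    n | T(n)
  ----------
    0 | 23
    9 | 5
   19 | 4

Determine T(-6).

(T(n) − c)(n + q) = p for each data point; the three points give a linear system in c and q, then p follows.
Solving: c = 3, q = 1, p = 20, so T(n) = 3 + 20/(n + 1).
Then T(-6) = 3 + 20/(-5) = -1.

-1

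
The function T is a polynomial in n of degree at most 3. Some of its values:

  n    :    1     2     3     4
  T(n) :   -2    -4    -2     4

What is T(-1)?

14

First differences: -2, 2, 6. Second differences: 4, 4.
Level-2 differences are constant, so T has degree 2.
Fitting a degree-2 polynomial gives T(n) = 2n² - 8n + 4.
Then T(-1) = 14.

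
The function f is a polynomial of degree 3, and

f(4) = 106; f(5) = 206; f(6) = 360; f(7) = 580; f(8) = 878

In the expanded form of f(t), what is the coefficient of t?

First differences: 100, 154, 220, 298. Second differences: 54, 66, 78. Third differences: 12, 12.
Level-3 differences are constant, so f has degree 3.
Fitting a degree-3 polynomial gives f(t) = 2t³ - 3t² + 5t + 6.
The coefficient of t is 5.

5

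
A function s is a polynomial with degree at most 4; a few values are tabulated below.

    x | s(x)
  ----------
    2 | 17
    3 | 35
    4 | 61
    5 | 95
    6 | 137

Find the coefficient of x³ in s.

First differences: 18, 26, 34, 42. Second differences: 8, 8, 8.
Level-2 differences are constant, so s has degree 2.
Fitting a degree-2 polynomial gives s(x) = 4x² - 2x + 5.
The coefficient of x³ is 0.

0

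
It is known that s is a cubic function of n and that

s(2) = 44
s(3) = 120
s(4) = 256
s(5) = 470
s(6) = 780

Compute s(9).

2466

First differences: 76, 136, 214, 310. Second differences: 60, 78, 96. Third differences: 18, 18.
Level-3 differences are constant, so s has degree 3.
Fitting a degree-3 polynomial gives s(n) = 3n³ + 3n² + 4n.
Then s(9) = 2466.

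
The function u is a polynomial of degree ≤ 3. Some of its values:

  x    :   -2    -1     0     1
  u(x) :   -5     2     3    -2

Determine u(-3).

-18

Write u(x) = ax³ + bx² + cx + d; the 4 given values yield a linear system in the 4 coefficients.
Solving, the leading coefficient vanishes, and u(x) = -3x² - 2x + 3.
Then u(-3) = -18.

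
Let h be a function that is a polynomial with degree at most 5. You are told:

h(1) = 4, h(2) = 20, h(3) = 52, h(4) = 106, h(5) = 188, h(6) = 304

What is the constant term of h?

Write h(t) = at^5 + bt^4 + ct³ + dt² + et + p; the 6 given values yield a linear system in the 6 coefficients.
Solving, the top 2 coefficients vanish, and h(t) = t³ + 2t² + 3t - 2.
The constant term is h(0) = -2.

-2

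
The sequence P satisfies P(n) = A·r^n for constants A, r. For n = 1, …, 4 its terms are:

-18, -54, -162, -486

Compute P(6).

Consecutive ratio: -54/(-18) = 3, and -162/(-54) = 3, so r = 3.
Then A·3^1 = -18 gives A = -6, and P(n) = -6·3^n.
P(6) = -6·3^6 = -4374.

-4374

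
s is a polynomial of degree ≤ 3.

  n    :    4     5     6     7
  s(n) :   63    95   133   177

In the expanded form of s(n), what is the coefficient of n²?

Write s(n) = an³ + bn² + cn + d; the 4 given values yield a linear system in the 4 coefficients.
Solving, the leading coefficient vanishes, and s(n) = 3n² + 5n - 5.
The coefficient of n² is 3.

3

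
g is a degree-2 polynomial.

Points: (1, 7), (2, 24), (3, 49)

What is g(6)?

Write g(t) = at² + bt + c; the 3 given values yield a linear system in the 3 coefficients.
Solving, g(t) = 4t² + 5t - 2.
Then g(6) = 172.

172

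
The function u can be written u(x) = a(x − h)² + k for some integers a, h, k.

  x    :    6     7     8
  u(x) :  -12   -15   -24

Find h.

6

First differences -3, -9; second difference -6 = 2a, so a = -3.
Expanding, the x-coefficient is −2ah = 6h; matching it to the data gives h = 6, and then k = -12.
So u(x) = -3(x − 6)² − 12.
Hence h = 6.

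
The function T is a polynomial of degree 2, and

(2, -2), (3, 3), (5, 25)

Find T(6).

Write T(k) = ak² + bk + c; the 3 given values yield a linear system in the 3 coefficients.
Solving, T(k) = 2k² - 5k.
Then T(6) = 42.

42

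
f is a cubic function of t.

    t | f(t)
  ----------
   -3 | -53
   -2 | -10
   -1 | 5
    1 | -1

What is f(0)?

Write f(t) = at³ + bt² + ct + d; the 4 given values yield a linear system in the 4 coefficients.
Solving, f(t) = 2t³ - 2t² - 5t + 4.
The constant term is f(0) = 4.

4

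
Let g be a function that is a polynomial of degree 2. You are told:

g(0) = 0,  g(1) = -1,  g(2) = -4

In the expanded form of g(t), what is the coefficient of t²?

Write g(t) = at² + bt + c; the 3 given values yield a linear system in the 3 coefficients.
Solving, g(t) = -t².
The coefficient of t² is -1.

-1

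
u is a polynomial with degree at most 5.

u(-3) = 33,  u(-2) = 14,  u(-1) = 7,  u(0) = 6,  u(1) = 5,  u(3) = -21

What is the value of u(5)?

Write u(k) = ak^5 + bk^4 + ck³ + dk² + ek + p; the 6 given values yield a linear system in the 6 coefficients.
Solving, the top 2 coefficients vanish, and u(k) = -k³ + 6.
Then u(5) = -119.

-119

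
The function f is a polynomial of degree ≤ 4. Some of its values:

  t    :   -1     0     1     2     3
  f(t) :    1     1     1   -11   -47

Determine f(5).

First differences: 0, 0, -12, -36. Second differences: 0, -12, -24. Third differences: -12, -12.
Level-3 differences are constant, so f has degree 3.
Fitting a degree-3 polynomial gives f(t) = -2t³ + 2t + 1.
Then f(5) = -239.

-239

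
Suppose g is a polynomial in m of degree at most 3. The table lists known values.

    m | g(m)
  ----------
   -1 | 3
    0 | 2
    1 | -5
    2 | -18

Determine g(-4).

Write g(m) = am³ + bm² + cm + d; the 4 given values yield a linear system in the 4 coefficients.
Solving, the leading coefficient vanishes, and g(m) = -3m² - 4m + 2.
Then g(-4) = -30.

-30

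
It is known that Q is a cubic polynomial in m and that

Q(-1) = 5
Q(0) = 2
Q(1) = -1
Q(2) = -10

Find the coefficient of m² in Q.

0

Write Q(m) = am³ + bm² + cm + d; the 4 given values yield a linear system in the 4 coefficients.
Solving, Q(m) = -m³ - 2m + 2.
The coefficient of m² is 0.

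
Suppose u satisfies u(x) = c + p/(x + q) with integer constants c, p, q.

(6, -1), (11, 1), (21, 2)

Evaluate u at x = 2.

-17

(u(x) − c)(x + q) = p for each data point; the three points give a linear system in c and q, then p follows.
Solving: c = 3, q = -1, p = -20, so u(x) = 3 − 20/(x − 1).
Then u(2) = 3 − 20/1 = -17.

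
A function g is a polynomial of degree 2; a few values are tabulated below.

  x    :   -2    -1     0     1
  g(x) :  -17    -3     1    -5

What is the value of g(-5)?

Write g(x) = ax² + bx + c; the 4 given values yield a linear system in the 3 coefficients.
Solving, g(x) = -5x² - x + 1.
Then g(-5) = -119.

-119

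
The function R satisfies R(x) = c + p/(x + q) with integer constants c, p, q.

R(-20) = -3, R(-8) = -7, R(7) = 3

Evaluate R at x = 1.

11

(R(x) − c)(x + q) = p for each data point; the three points give a linear system in c and q, then p follows.
Solving: c = -1, q = 2, p = 36, so R(x) = -1 + 36/(x + 2).
Then R(1) = -1 + 36/3 = 11.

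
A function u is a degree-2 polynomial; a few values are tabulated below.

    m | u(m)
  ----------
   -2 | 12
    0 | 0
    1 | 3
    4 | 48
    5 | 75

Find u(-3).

27

Write u(m) = am² + bm + c; the 5 given values yield a linear system in the 3 coefficients.
Solving, u(m) = 3m².
Then u(-3) = 27.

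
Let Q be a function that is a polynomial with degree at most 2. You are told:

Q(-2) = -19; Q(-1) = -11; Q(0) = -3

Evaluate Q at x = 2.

First differences: 8, 8.
Level-1 differences are constant, so Q has degree 1.
Fitting a degree-1 polynomial gives Q(x) = 8x - 3.
Then Q(2) = 13.

13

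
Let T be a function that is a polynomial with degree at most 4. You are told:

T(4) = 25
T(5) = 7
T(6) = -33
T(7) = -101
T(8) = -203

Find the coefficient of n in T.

7

First differences: -18, -40, -68, -102. Second differences: -22, -28, -34. Third differences: -6, -6.
Level-3 differences are constant, so T has degree 3.
Fitting a degree-3 polynomial gives T(n) = -n³ + 4n² + 7n - 3.
The coefficient of n is 7.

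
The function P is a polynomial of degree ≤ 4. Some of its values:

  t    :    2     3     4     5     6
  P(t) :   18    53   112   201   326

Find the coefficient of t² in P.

3

Write P(t) = at^4 + bt³ + ct² + dt + e; the 5 given values yield a linear system in the 5 coefficients.
Solving, the leading coefficient vanishes, and P(t) = t³ + 3t² + t - 4.
The coefficient of t² is 3.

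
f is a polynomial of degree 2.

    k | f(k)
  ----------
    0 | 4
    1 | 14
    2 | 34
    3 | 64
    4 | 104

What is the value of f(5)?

154

First differences: 10, 20, 30, 40. Second differences: 10, 10, 10.
Level-2 differences are constant, so f has degree 2.
Fitting a degree-2 polynomial gives f(k) = 5k² + 5k + 4.
Then f(5) = 154.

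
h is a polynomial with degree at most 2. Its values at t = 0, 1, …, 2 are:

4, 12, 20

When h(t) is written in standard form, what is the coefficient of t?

8

First differences: 8, 8.
Level-1 differences are constant, so h has degree 1.
Fitting a degree-1 polynomial gives h(t) = 8t + 4.
The coefficient of t is 8.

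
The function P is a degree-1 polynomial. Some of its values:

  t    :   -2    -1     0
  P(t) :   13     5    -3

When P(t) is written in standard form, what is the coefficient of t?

-8

First differences: -8, -8.
Level-1 differences are constant, so P has degree 1.
Fitting a degree-1 polynomial gives P(t) = -8t - 3.
The coefficient of t is -8.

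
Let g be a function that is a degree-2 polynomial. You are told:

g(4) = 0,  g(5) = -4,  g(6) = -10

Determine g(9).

Write g(m) = am² + bm + c; the 3 given values yield a linear system in the 3 coefficients.
Solving, g(m) = -m² + 5m - 4.
Then g(9) = -40.

-40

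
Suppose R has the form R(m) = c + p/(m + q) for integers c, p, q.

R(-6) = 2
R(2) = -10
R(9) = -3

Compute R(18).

(R(m) − c)(m + q) = p for each data point; the three points give a linear system in c and q, then p follows.
Solving: c = -1, q = 0, p = -18, so R(m) = -1 − 18/(m + 0).
Then R(18) = -1 − 18/18 = -2.

-2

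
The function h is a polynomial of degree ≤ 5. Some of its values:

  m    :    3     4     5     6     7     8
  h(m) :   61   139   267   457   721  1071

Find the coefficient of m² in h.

First differences: 78, 128, 190, 264, 350. Second differences: 50, 62, 74, 86. Third differences: 12, 12, 12.
Level-3 differences are constant, so h has degree 3.
Fitting a degree-3 polynomial gives h(m) = 2m³ + m² - 3m + 7.
The coefficient of m² is 1.

1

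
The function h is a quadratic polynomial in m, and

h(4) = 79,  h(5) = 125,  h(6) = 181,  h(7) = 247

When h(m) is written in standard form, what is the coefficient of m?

First differences: 46, 56, 66. Second differences: 10, 10.
Level-2 differences are constant, so h has degree 2.
Fitting a degree-2 polynomial gives h(m) = 5m² + m - 5.
The coefficient of m is 1.

1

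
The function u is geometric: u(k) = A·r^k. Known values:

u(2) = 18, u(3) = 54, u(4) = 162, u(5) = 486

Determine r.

3

Consecutive ratio: 54/18 = 3, and 162/54 = 3, so r = 3.
Then A·3^2 = 18 gives A = 2, and u(k) = 2·3^k.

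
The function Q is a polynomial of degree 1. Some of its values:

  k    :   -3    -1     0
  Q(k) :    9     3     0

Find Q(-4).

12

Write Q(k) = ak + b; the 3 given values yield a linear system in the 2 coefficients.
Solving, Q(k) = -3k.
Then Q(-4) = 12.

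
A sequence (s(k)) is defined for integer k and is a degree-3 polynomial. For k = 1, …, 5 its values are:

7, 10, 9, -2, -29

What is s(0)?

6

Write s(k) = ak³ + bk² + ck + d; the 5 given values yield a linear system in the 4 coefficients.
Solving, s(k) = -k³ + 4k² - 2k + 6.
The constant term is s(0) = 6.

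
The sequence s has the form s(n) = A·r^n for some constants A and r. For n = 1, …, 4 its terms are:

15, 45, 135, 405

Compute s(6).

Consecutive ratio: 45/15 = 3, and 135/45 = 3, so r = 3.
Then A·3^1 = 15 gives A = 5, and s(n) = 5·3^n.
s(6) = 5·3^6 = 3645.

3645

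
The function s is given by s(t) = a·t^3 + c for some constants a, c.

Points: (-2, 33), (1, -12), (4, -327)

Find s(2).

-47

From s(-2) = 33 and s(1) = -12: -8a + c = 33 and 1a + c = -12.
Subtracting: 9a = -45, so a = -5; then c = 33 − (-5)·(-8) = -7.
So s(t) = -5t³ − 7, and s(2) = -47.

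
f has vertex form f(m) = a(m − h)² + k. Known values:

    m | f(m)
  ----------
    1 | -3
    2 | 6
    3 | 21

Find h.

First differences 9, 15; second difference 6 = 2a, so a = 3.
Expanding, the m-coefficient is −2ah = -6h; matching it to the data gives h = 0, and then k = -6.
So f(m) = 3(m + 0)² − 6.
Hence h = 0.

0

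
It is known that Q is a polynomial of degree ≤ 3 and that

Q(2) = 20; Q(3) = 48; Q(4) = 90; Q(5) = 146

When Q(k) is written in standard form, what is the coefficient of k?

-7

Write Q(k) = ak³ + bk² + ck + d; the 4 given values yield a linear system in the 4 coefficients.
Solving, the leading coefficient vanishes, and Q(k) = 7k² - 7k + 6.
The coefficient of k is -7.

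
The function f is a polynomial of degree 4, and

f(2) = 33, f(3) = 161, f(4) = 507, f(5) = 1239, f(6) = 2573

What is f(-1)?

-3

Write f(n) = an^4 + bn³ + cn² + dn + e; the 5 given values yield a linear system in the 5 coefficients.
Solving, f(n) = 2n^4 - n² + 3n - 1.
Then f(-1) = -3.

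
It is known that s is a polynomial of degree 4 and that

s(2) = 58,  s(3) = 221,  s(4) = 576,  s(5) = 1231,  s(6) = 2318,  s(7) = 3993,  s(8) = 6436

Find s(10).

Write s(n) = an^4 + bn³ + cn² + dn + e; the 7 given values yield a linear system in the 5 coefficients.
Solving, s(n) = n^4 + 4n³ + 5n² - 3n - 4.
Then s(10) = 14466.

14466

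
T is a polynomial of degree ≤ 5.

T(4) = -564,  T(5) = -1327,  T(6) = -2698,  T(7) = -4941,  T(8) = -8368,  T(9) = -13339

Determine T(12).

Write T(x) = ax^5 + bx^4 + cx³ + dx² + ex + p; the 6 given values yield a linear system in the 6 coefficients.
Solving, the leading coefficient vanishes, and T(x) = -2x^4 - 2x² - 7x + 8.
Then T(12) = -41836.

-41836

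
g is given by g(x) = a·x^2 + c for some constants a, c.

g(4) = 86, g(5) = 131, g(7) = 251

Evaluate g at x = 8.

326

From g(4) = 86 and g(5) = 131: 16a + c = 86 and 25a + c = 131.
Subtracting: 9a = 45, so a = 5; then c = 86 − 5·16 = 6.
So g(x) = 5x² + 6, and g(8) = 326.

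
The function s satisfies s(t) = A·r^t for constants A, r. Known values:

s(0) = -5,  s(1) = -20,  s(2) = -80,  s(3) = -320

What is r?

Consecutive ratio: -20/(-5) = 4, and -80/(-20) = 4, so r = 4.
Then A·4^0 = -5 gives A = -5, and s(t) = -5·4^t.

4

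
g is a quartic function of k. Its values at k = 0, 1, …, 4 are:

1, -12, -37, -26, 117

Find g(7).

3018

Write g(k) = ak^4 + bk³ + ck² + dk + e; the 5 given values yield a linear system in the 5 coefficients.
Solving, g(k) = 2k^4 - 4k³ - 8k² - 3k + 1.
Then g(7) = 3018.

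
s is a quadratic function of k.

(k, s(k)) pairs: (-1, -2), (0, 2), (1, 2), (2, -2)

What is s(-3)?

-22

Write s(k) = ak² + bk + c; the 4 given values yield a linear system in the 3 coefficients.
Solving, s(k) = -2k² + 2k + 2.
Then s(-3) = -22.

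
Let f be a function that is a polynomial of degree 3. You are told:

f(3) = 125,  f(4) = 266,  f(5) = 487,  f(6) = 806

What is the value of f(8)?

1810

Write f(n) = an³ + bn² + cn + d; the 4 given values yield a linear system in the 4 coefficients.
Solving, f(n) = 3n³ + 4n² + 2n + 2.
Then f(8) = 1810.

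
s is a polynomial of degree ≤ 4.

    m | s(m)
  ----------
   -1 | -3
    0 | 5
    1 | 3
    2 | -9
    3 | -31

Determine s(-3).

First differences: 8, -2, -12, -22. Second differences: -10, -10, -10.
Level-2 differences are constant, so s has degree 2.
Fitting a degree-2 polynomial gives s(m) = -5m² + 3m + 5.
Then s(-3) = -49.

-49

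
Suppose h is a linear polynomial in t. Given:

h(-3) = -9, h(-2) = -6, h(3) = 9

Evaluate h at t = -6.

-18

Write h(t) = at + b; the 3 given values yield a linear system in the 2 coefficients.
Solving, h(t) = 3t.
Then h(-6) = -18.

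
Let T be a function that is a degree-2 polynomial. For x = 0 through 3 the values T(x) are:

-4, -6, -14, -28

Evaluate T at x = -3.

-34

First differences: -2, -8, -14. Second differences: -6, -6.
Level-2 differences are constant, so T has degree 2.
Fitting a degree-2 polynomial gives T(x) = -3x² + x - 4.
Then T(-3) = -34.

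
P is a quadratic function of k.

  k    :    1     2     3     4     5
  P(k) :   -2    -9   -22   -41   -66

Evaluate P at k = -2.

First differences: -7, -13, -19, -25. Second differences: -6, -6, -6.
Level-2 differences are constant, so P has degree 2.
Fitting a degree-2 polynomial gives P(k) = -3k² + 2k - 1.
Then P(-2) = -17.

-17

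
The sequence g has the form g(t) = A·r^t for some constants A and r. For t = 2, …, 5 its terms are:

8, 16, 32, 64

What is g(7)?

Consecutive ratio: 16/8 = 2, and 32/16 = 2, so r = 2.
Then A·2^2 = 8 gives A = 2, and g(t) = 2·2^t.
g(7) = 2·2^7 = 256.

256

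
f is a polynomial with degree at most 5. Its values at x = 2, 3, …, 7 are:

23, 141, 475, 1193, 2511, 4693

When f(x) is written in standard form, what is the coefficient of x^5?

First differences: 118, 334, 718, 1318, 2182. Second differences: 216, 384, 600, 864. Third differences: 168, 216, 264. Fourth differences: 48, 48.
Level-4 differences are constant, so f has degree 4.
Fitting a degree-4 polynomial gives f(x) = 2x^4 - 2x² - 2x + 3.
The coefficient of x^5 is 0.

0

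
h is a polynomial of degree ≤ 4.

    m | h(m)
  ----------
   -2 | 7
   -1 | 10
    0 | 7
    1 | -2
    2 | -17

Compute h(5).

-98

First differences: 3, -3, -9, -15. Second differences: -6, -6, -6.
Level-2 differences are constant, so h has degree 2.
Fitting a degree-2 polynomial gives h(m) = -3m² - 6m + 7.
Then h(5) = -98.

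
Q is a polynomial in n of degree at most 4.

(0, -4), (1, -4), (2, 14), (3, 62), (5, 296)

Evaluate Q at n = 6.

506

Write Q(n) = an^4 + bn³ + cn² + dn + e; the 5 given values yield a linear system in the 5 coefficients.
Solving, the leading coefficient vanishes, and Q(n) = 2n³ + 3n² - 5n - 4.
Then Q(6) = 506.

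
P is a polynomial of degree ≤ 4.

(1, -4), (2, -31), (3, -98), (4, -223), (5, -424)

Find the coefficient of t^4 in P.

Write P(t) = at^4 + bt³ + ct² + dt + e; the 5 given values yield a linear system in the 5 coefficients.
Solving, the leading coefficient vanishes, and P(t) = -3t³ - 2t² + 1.
The coefficient of t^4 is 0.

0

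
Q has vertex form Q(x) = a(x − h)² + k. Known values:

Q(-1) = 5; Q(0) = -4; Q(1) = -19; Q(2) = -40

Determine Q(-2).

8

First differences -9, -15, -21; second difference -6 = 2a, so a = -3.
Expanding, the x-coefficient is −2ah = 6h; matching it to the data gives h = -2, and then k = 8.
So Q(x) = -3(x + 2)² + 8.
Q(-2) = -3·0² + 8 = 8.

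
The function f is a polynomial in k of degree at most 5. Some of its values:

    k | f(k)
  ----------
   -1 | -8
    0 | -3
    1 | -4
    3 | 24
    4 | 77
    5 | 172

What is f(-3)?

Write f(k) = ak^5 + bk^4 + ck³ + dk² + ek + p; the 6 given values yield a linear system in the 6 coefficients.
Solving, the top 2 coefficients vanish, and f(k) = 2k³ - 3k² - 3.
Then f(-3) = -84.

-84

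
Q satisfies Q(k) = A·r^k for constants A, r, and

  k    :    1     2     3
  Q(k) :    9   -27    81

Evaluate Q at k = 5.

729

Consecutive ratio: -27/9 = -3, and 81/(-27) = -3, so r = -3.
Then A·(-3)^1 = 9 gives A = -3, and Q(k) = -3·(-3)^k.
Q(5) = -3·(-3)^5 = 729.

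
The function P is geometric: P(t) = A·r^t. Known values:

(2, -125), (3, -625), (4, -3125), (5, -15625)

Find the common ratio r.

Consecutive ratio: -625/(-125) = 5, and -3125/(-625) = 5, so r = 5.
Then A·5^2 = -125 gives A = -5, and P(t) = -5·5^t.

5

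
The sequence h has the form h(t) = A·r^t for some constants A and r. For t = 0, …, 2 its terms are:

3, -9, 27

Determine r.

-3

Consecutive ratio: -9/3 = -3, and 27/(-9) = -3, so r = -3.
Then A·(-3)^0 = 3 gives A = 3, and h(t) = 3·(-3)^t.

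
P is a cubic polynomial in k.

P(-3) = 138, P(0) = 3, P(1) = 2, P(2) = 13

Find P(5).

58

Write P(k) = ak³ + bk² + ck + d; the 4 given values yield a linear system in the 4 coefficients.
Solving, P(k) = -k³ + 9k² - 9k + 3.
Then P(5) = 58.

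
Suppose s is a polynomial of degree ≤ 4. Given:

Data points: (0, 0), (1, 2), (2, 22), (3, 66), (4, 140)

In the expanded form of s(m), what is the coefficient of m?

-5

First differences: 2, 20, 44, 74. Second differences: 18, 24, 30. Third differences: 6, 6.
Level-3 differences are constant, so s has degree 3.
Fitting a degree-3 polynomial gives s(m) = m³ + 6m² - 5m.
The coefficient of m is -5.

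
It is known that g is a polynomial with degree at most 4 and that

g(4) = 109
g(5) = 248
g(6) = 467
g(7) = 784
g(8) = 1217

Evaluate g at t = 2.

Write g(t) = at^4 + bt³ + ct² + dt + e; the 5 given values yield a linear system in the 5 coefficients.
Solving, the leading coefficient vanishes, and g(t) = 3t³ - 5t² + t - 7.
Then g(2) = -1.

-1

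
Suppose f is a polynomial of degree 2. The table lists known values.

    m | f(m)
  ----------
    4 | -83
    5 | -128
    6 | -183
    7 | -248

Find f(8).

Write f(m) = am² + bm + c; the 4 given values yield a linear system in the 3 coefficients.
Solving, f(m) = -5m² - 3.
Then f(8) = -323.

-323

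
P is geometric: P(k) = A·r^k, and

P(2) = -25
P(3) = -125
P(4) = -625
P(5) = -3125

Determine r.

5

Consecutive ratio: -125/(-25) = 5, and -625/(-125) = 5, so r = 5.
Then A·5^2 = -25 gives A = -1, and P(k) = -1·5^k.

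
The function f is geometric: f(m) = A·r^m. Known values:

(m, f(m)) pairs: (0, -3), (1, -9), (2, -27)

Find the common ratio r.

Consecutive ratio: -9/(-3) = 3, and -27/(-9) = 3, so r = 3.
Then A·3^0 = -3 gives A = -3, and f(m) = -3·3^m.

3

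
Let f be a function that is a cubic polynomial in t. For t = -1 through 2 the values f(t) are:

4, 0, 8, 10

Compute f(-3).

120

Write f(t) = at³ + bt² + ct + d; the 4 given values yield a linear system in the 4 coefficients.
Solving, f(t) = -3t³ + 6t² + 5t.
Then f(-3) = 120.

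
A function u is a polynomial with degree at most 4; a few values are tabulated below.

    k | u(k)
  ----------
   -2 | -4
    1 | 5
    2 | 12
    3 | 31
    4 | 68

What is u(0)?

Write u(k) = ak^4 + bk³ + ck² + dk + e; the 5 given values yield a linear system in the 5 coefficients.
Solving, the leading coefficient vanishes, and u(k) = k³ + 4.
Then u(0) = 4.

4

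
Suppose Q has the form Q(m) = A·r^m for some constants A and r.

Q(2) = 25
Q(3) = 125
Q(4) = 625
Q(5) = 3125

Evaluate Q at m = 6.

15625

Consecutive ratio: 125/25 = 5, and 625/125 = 5, so r = 5.
Then A·5^2 = 25 gives A = 1, and Q(m) = 1·5^m.
Q(6) = 1·5^6 = 15625.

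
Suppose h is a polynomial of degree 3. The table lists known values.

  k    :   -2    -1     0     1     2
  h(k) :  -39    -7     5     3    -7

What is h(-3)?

First differences: 32, 12, -2, -10. Second differences: -20, -14, -8. Third differences: 6, 6.
Level-3 differences are constant, so h has degree 3.
Fitting a degree-3 polynomial gives h(k) = k³ - 7k² + 4k + 5.
Then h(-3) = -97.

-97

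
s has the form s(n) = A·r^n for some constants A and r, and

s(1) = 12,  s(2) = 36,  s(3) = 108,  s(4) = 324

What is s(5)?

972

Consecutive ratio: 36/12 = 3, and 108/36 = 3, so r = 3.
Then A·3^1 = 12 gives A = 4, and s(n) = 4·3^n.
s(5) = 4·3^5 = 972.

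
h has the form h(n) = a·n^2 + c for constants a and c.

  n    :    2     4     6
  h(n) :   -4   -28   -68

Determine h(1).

From h(2) = -4 and h(4) = -28: 4a + c = -4 and 16a + c = -28.
Subtracting: 12a = -24, so a = -2; then c = -4 − (-2)·4 = 4.
So h(n) = -2n² + 4, and h(1) = 2.

2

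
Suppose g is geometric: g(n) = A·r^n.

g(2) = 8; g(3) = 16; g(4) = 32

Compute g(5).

64

Consecutive ratio: 16/8 = 2, and 32/16 = 2, so r = 2.
Then A·2^2 = 8 gives A = 2, and g(n) = 2·2^n.
g(5) = 2·2^5 = 64.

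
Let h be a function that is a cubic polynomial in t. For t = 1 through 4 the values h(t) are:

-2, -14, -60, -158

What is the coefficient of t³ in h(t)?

Write h(t) = at³ + bt² + ct + d; the 4 given values yield a linear system in the 4 coefficients.
Solving, h(t) = -3t³ + t² + 6t - 6.
The coefficient of t³ is -3.

-3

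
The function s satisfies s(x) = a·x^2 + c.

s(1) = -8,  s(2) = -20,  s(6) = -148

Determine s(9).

From s(1) = -8 and s(2) = -20: 1a + c = -8 and 4a + c = -20.
Subtracting: 3a = -12, so a = -4; then c = -8 − (-4)·1 = -4.
So s(x) = -4x² − 4, and s(9) = -328.

-328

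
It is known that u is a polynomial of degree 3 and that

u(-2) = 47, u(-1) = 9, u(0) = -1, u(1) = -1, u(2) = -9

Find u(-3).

131

First differences: -38, -10, 0, -8. Second differences: 28, 10, -8. Third differences: -18, -18.
Level-3 differences are constant, so u has degree 3.
Fitting a degree-3 polynomial gives u(m) = -3m³ + 5m² - 2m - 1.
Then u(-3) = 131.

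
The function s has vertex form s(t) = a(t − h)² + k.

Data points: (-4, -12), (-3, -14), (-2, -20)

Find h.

First differences -2, -6; second difference -4 = 2a, so a = -2.
Expanding, the t-coefficient is −2ah = 4h; matching it to the data gives h = -4, and then k = -12.
So s(t) = -2(t + 4)² − 12.
Hence h = -4.

-4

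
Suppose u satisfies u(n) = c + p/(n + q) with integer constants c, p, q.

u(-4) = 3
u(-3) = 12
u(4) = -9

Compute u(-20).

(u(n) − c)(n + q) = p for each data point; the three points give a linear system in c and q, then p follows.
Solving: c = -6, q = 2, p = -18, so u(n) = -6 − 18/(n + 2).
Then u(-20) = -6 − 18/(-18) = -5.

-5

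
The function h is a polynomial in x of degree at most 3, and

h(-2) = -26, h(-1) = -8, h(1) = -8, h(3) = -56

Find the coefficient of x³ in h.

0

Write h(x) = ax³ + bx² + cx + d; the 4 given values yield a linear system in the 4 coefficients.
Solving, the leading coefficient vanishes, and h(x) = -6x² - 2.
The coefficient of x³ is 0.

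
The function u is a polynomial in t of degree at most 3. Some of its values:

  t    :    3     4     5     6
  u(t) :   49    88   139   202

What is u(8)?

Write u(t) = at³ + bt² + ct + d; the 4 given values yield a linear system in the 4 coefficients.
Solving, the leading coefficient vanishes, and u(t) = 6t² - 3t + 4.
Then u(8) = 364.

364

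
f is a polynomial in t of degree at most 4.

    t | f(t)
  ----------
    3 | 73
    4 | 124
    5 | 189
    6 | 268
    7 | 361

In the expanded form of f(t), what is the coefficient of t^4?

First differences: 51, 65, 79, 93. Second differences: 14, 14, 14.
Level-2 differences are constant, so f has degree 2.
Fitting a degree-2 polynomial gives f(t) = 7t² + 2t + 4.
The coefficient of t^4 is 0.

0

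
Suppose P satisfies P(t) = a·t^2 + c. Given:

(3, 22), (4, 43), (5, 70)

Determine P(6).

From P(3) = 22 and P(4) = 43: 9a + c = 22 and 16a + c = 43.
Subtracting: 7a = 21, so a = 3; then c = 22 − 3·9 = -5.
So P(t) = 3t² − 5, and P(6) = 103.

103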